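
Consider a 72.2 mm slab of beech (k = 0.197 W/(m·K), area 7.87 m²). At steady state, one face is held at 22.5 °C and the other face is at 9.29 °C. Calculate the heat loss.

Q = kA·ΔT/L = 0.197 × 7.87 × |22.5 °C − 9.29 °C| / 0.0722 = 284 W

Q = 284 W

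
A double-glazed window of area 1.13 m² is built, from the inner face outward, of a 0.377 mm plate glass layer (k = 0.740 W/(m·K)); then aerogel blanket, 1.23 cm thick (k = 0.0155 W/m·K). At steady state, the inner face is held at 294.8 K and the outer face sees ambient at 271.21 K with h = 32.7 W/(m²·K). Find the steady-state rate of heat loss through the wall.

Resistance network (inner→outer):
  R_plate glass = L/(kA) = 3.77×10^-4/(0.740·1.13) = 4.508×10^-4 K/W
  R_aerogel blanket = L/(kA) = 0.0123/(0.0155·1.13) = 0.7023 K/W
  R_conv,out = 1/(hA) = 1/(32.7·1.13) = 0.02706 K/W
ΣR = 4.508×10^-4 + 0.7023 + 0.02706 = 0.7298 K/W
Q = ΔT/ΣR = (294.8 K − 271.21 K)/0.7298 = 32.3 W

Q = 32.3 W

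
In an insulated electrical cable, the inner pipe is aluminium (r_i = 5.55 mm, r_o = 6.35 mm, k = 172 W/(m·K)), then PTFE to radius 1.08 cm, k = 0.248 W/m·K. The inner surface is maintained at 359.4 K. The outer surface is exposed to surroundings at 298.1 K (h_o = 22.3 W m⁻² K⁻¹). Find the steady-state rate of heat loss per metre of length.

Q' = 61.2 W/m

Resistance network (inner→outer):
  R'_aluminium = ln(0.00635/0.00555)/(2πk) = 0.1347/(2π·172) = 1.246×10^-4 m·K/W
  R'_PTFE = ln(0.0108/0.00635)/(2πk) = 0.5311/(2π·0.248) = 0.3408 m·K/W
  R'_conv,out = 1/(2πr h) = 1/(2π·0.0108·22.3) = 0.6608 m·K/W
ΣR = 1.246×10^-4 + 0.3408 + 0.6608 = 1.002 m·K/W
Q' = ΔT/ΣR = (359.4 K − 298.1 K)/1.002 = 61.2 W/m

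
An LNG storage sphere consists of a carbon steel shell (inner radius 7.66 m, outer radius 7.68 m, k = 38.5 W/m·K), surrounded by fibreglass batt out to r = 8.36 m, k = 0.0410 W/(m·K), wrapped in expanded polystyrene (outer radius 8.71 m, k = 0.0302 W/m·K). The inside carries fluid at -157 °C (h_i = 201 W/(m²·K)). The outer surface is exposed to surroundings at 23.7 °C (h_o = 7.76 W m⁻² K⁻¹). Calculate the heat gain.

Q = 5420 W

Resistance network (inner→outer):
  R_conv,in = 1/(4πr²h) = 1/(4π·7.66²·201) = 6.747×10^-6 K/W
  R_carbon steel = (1/7.66 − 1/7.68)/(4πk) = 3.400×10^-4/(4π·38.5) = 7.027×10^-7 K/W
  R_fibreglass batt = (1/7.68 − 1/8.36)/(4πk) = 0.01059/(4π·0.0410) = 0.02056 K/W
  R_expanded polystyrene = (1/8.36 − 1/8.71)/(4πk) = 0.004807/(4π·0.0302) = 0.01267 K/W
  R_conv,out = 1/(4πr²h) = 1/(4π·8.71²·7.76) = 1.352×10^-4 K/W
ΣR = 6.747×10^-6 + 7.027×10^-7 + 0.02056 + 0.01267 + 1.352×10^-4 = 0.03337 K/W
Q = ΔT/ΣR = (-157 °C − 23.7 °C)/0.03337 = -5420 W
(Negative Q ⇒ heat flows inward; heat gain = 5420 W.)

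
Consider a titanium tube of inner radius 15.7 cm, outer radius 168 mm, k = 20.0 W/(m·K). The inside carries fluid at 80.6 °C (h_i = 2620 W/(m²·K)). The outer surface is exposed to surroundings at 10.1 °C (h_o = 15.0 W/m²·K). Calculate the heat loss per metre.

Treat each layer as a resistance in series:
  R'_conv,in = 1/(2πr h) = 1/(2π·0.157·2620) = 3.869×10^-4 m·K/W
  R'_titanium = ln(0.168/0.157)/(2πk) = 0.06772/(2π·20.0) = 5.389×10^-4 m·K/W
  R'_conv,out = 1/(2πr h) = 1/(2π·0.168·15.0) = 0.06316 m·K/W
ΣR = 3.869×10^-4 + 5.389×10^-4 + 0.06316 = 0.06409 m·K/W
Q' = ΔT/ΣR = (80.6 °C − 10.1 °C)/0.06409 = 1100 W/m

Q' = 1100 W/m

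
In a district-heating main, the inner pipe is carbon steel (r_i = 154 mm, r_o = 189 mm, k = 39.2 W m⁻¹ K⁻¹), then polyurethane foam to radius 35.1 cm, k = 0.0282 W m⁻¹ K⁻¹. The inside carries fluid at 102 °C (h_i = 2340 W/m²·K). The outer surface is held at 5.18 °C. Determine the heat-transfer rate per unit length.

Treat each layer as a resistance in series:
  R'_conv,in = 1/(2πr h) = 1/(2π·0.154·2340) = 4.417×10^-4 m·K/W
  R'_carbon steel = ln(0.189/0.154)/(2πk) = 0.2048/(2π·39.2) = 8.315×10^-4 m·K/W
  R'_polyurethane foam = ln(0.351/0.189)/(2πk) = 0.6190/(2π·0.0282) = 3.494 m·K/W
ΣR = 4.417×10^-4 + 8.315×10^-4 + 3.494 = 3.495 m·K/W
Q' = ΔT/ΣR = (102 °C − 5.18 °C)/3.495 = 27.7 W/m

Q' = 27.7 W/m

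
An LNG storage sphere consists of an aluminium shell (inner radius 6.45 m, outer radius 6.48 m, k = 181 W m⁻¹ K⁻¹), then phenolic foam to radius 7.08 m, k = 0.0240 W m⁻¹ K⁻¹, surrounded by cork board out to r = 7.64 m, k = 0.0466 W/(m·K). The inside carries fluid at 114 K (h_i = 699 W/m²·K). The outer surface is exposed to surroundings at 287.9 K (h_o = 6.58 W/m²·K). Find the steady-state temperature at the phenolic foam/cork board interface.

Series thermal resistances, inner to outer:
  R_conv,in = 1/(4πr²h) = 1/(4π·6.45²·699) = 2.736×10^-6 K/W
  R_aluminium = (1/6.45 − 1/6.48)/(4πk) = 7.178×10^-4/(4π·181) = 3.156×10^-7 K/W
  R_phenolic foam = (1/6.48 − 1/7.08)/(4πk) = 0.01308/(4π·0.0240) = 0.04336 K/W
  R_cork board = (1/7.08 − 1/7.64)/(4πk) = 0.01035/(4π·0.0466) = 0.01768 K/W
  R_conv,out = 1/(4πr²h) = 1/(4π·7.64²·6.58) = 2.072×10^-4 K/W
ΣR = 2.736×10^-6 + 3.156×10^-7 + 0.04336 + 0.01768 + 2.072×10^-4 = 0.06125 K/W
Q = ΔT/ΣR = (114 K − 287.9 K)/0.06125 = -2839 W
From the inner boundary to the phenolic foam/cork board interface, ΣR_partial = 0.04336 K/W.
T_interface = T_in − Q·ΣR_partial = 114 K − (-2839)(0.04336) = 237.1 K

T = 237.1 K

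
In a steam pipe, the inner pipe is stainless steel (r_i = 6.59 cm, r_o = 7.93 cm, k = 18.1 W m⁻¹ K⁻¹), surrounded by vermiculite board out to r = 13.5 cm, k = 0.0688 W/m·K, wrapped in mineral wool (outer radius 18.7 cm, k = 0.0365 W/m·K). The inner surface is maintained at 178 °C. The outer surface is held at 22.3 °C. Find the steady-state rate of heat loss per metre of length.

Q' = 58.7 W/m

Series thermal resistances, inner to outer:
  R'_stainless steel = ln(0.0793/0.0659)/(2πk) = 0.1851/(2π·18.1) = 0.001628 m·K/W
  R'_vermiculite board = ln(0.135/0.0793)/(2πk) = 0.5320/(2π·0.0688) = 1.231 m·K/W
  R'_mineral wool = ln(0.187/0.135)/(2πk) = 0.3258/(2π·0.0365) = 1.421 m·K/W
ΣR = 0.001628 + 1.231 + 1.421 = 2.654 m·K/W
Q' = ΔT/ΣR = (178 °C − 22.3 °C)/2.654 = 58.7 W/m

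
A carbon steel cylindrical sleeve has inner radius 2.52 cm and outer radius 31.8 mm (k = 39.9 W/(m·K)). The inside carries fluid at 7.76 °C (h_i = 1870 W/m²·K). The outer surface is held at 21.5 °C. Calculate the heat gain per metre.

Resistance network (inner→outer):
  R'_conv,in = 1/(2πr h) = 1/(2π·0.0252·1870) = 0.003377 m·K/W
  R'_carbon steel = ln(0.0318/0.0252)/(2πk) = 0.2326/(2π·39.9) = 9.279×10^-4 m·K/W
ΣR = 0.003377 + 9.279×10^-4 = 0.004305 m·K/W
Q' = ΔT/ΣR = (7.76 °C − 21.5 °C)/0.004305 = -3190 W/m
(Negative Q' ⇒ heat flows inward; heat gain = 3190 W/m.)

Q' = 3.19 kW/m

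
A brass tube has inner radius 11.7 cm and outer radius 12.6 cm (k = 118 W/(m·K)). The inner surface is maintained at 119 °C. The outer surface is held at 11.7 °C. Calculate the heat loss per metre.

Q' = 2πk·ΔT/ln(r₂/r₁) = 2π × 118 × 107.3 / ln(0.126/0.117) = 1.07×10^6 W/m

Q' = 1.07×10^6 W/m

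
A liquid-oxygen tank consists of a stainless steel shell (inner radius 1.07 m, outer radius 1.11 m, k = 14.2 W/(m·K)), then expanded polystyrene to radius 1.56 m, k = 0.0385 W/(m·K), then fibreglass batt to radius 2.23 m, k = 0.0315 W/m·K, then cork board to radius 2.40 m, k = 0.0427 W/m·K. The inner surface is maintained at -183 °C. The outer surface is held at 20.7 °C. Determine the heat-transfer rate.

Treat each layer as a resistance in series:
  R_stainless steel = (1/1.07 − 1/1.11)/(4πk) = 0.03368/(4π·14.2) = 1.887×10^-4 K/W
  R_expanded polystyrene = (1/1.11 − 1/1.56)/(4πk) = 0.2599/(4π·0.0385) = 0.5371 K/W
  R_fibreglass batt = (1/1.56 − 1/2.23)/(4πk) = 0.1926/(4π·0.0315) = 0.4865 K/W
  R_cork board = (1/2.23 − 1/2.40)/(4πk) = 0.03176/(4π·0.0427) = 0.05920 K/W
ΣR = 1.887×10^-4 + 0.5371 + 0.4865 + 0.05920 = 1.083 K/W
Q = ΔT/ΣR = (-183 °C − 20.7 °C)/1.083 = -188 W
(Negative Q ⇒ heat flows inward; heat gain = 188 W.)

Q = 188 W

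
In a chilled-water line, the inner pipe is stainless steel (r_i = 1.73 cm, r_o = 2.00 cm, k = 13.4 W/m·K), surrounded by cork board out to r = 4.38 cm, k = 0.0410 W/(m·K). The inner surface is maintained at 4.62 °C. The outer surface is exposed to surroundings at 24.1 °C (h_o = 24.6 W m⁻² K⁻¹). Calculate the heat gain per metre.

Q' = 6.10 W/m

Treat each layer as a resistance in series:
  R'_stainless steel = ln(0.0200/0.0173)/(2πk) = 0.1450/(2π·13.4) = 0.001723 m·K/W
  R'_cork board = ln(0.0438/0.0200)/(2πk) = 0.7839/(2π·0.0410) = 3.043 m·K/W
  R'_conv,out = 1/(2πr h) = 1/(2π·0.0438·24.6) = 0.1477 m·K/W
ΣR = 0.001723 + 3.043 + 0.1477 = 3.192 m·K/W
Q' = ΔT/ΣR = (4.62 °C − 24.1 °C)/3.192 = -6.10 W/m
(Negative Q' ⇒ heat flows inward; heat gain = 6.10 W/m.)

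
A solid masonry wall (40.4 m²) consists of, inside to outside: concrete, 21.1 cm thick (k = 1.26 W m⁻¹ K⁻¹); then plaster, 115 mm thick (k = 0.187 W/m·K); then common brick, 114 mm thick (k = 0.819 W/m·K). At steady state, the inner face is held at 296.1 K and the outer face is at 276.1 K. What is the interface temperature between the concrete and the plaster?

Resistance network (inner→outer):
  R_concrete = L/(kA) = 0.211/(1.26·40.4) = 0.004145 K/W
  R_plaster = L/(kA) = 0.115/(0.187·40.4) = 0.01522 K/W
  R_common brick = L/(kA) = 0.114/(0.819·40.4) = 0.003445 K/W
ΣR = 0.004145 + 0.01522 + 0.003445 = 0.02281 K/W
Q = ΔT/ΣR = (296.1 K − 276.1 K)/0.02281 = 876.8 W
From the inner boundary to the concrete/plaster interface, ΣR_partial = 0.004145 K/W.
T_interface = T_in − Q·ΣR_partial = 296.1 K − (876.8)(0.004145) = 292.5 K

T = 292.5 K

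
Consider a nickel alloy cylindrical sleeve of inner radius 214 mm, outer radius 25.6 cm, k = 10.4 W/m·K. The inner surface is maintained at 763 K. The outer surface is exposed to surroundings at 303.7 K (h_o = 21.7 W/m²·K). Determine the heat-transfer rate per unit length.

Series thermal resistances, inner to outer:
  R'_nickel alloy = ln(0.256/0.214)/(2πk) = 0.1792/(2π·10.4) = 0.002742 m·K/W
  R'_conv,out = 1/(2πr h) = 1/(2π·0.256·21.7) = 0.02865 m·K/W
ΣR = 0.002742 + 0.02865 = 0.03139 m·K/W
Q' = ΔT/ΣR = (763 K − 303.7 K)/0.03139 = 14600 W/m

Q' = 14.6 kW/m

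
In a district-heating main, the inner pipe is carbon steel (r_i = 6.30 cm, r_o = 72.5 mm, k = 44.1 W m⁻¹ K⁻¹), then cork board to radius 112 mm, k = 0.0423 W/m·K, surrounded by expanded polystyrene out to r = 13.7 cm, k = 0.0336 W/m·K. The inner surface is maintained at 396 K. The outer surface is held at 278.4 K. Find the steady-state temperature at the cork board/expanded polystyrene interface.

T = 321.7 K

Series thermal resistances, inner to outer:
  R'_carbon steel = ln(0.0725/0.0630)/(2πk) = 0.1405/(2π·44.1) = 5.069×10^-4 m·K/W
  R'_cork board = ln(0.112/0.0725)/(2πk) = 0.4349/(2π·0.0423) = 1.636 m·K/W
  R'_expanded polystyrene = ln(0.137/0.112)/(2πk) = 0.2015/(2π·0.0336) = 0.9544 m·K/W
ΣR = 5.069×10^-4 + 1.636 + 0.9544 = 2.591 m·K/W
Q' = ΔT/ΣR = (396 K − 278.4 K)/2.591 = 45.39 W/m
From the inner boundary to the cork board/expanded polystyrene interface, ΣR_partial = 1.637 m·K/W.
T_interface = T_in − Q'·ΣR_partial = 396 K − (45.39)(1.637) = 321.7 K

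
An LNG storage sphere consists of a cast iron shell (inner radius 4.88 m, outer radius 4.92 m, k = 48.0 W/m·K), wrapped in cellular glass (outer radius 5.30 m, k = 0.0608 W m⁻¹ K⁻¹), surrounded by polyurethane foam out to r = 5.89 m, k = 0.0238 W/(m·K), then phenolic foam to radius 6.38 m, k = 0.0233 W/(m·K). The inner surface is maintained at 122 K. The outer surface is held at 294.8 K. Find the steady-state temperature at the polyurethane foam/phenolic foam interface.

T = 234.1 K

Series thermal resistances, inner to outer:
  R_cast iron = (1/4.88 − 1/4.92)/(4πk) = 0.001666/(4π·48.0) = 2.762×10^-6 K/W
  R_cellular glass = (1/4.92 − 1/5.30)/(4πk) = 0.01457/(4π·0.0608) = 0.01907 K/W
  R_polyurethane foam = (1/5.30 − 1/5.89)/(4πk) = 0.01890/(4π·0.0238) = 0.06319 K/W
  R_phenolic foam = (1/5.89 − 1/6.38)/(4πk) = 0.01304/(4π·0.0233) = 0.04453 K/W
ΣR = 2.762×10^-6 + 0.01907 + 0.06319 + 0.04453 = 0.1268 K/W
Q = ΔT/ΣR = (122 K − 294.8 K)/0.1268 = -1363 W
From the inner boundary to the polyurethane foam/phenolic foam interface, ΣR_partial = 0.08226 K/W.
T_interface = T_in − Q·ΣR_partial = 122 K − (-1363)(0.08226) = 234.1 K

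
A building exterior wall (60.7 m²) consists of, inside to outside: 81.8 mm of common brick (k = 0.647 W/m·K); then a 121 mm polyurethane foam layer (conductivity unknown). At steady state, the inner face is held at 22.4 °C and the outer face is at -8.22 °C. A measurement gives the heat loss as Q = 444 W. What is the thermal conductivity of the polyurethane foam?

ΣR = ΔT/Q = |22.4 − -8.22|/444 = 0.06896 K/W
Known resistances:
  R_common brick = L/(kA) = 0.0818/(0.647·60.7) = 0.002083 K/W
R_polyurethane foam = ΣR − ΣR_known = 0.06896 − 0.002083 = 0.06688 K/W
L/(kA) = 0.06688 ⇒ k = 0.121/(0.06688·60.7) = 0.0298 W/m·K

k = 0.0298 W/m·K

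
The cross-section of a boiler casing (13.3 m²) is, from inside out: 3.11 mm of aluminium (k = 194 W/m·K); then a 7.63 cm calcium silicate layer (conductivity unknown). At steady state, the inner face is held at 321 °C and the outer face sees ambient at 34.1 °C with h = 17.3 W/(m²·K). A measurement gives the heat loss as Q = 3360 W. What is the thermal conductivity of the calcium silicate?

k = 0.0708 W/m·K

ΣR = ΔT/Q = |321 − 34.1|/3360 = 0.08539 K/W
Known resistances:
  R_aluminium = L/(kA) = 0.00311/(194·13.3) = 1.205×10^-6 K/W
  R_conv,out = 1/(hA) = 1/(17.3·13.3) = 0.004346 K/W
R_calcium silicate = ΣR − ΣR_known = 0.08539 − 0.004347 = 0.08104 K/W
L/(kA) = 0.08104 ⇒ k = 0.0763/(0.08104·13.3) = 0.0708 W/m·K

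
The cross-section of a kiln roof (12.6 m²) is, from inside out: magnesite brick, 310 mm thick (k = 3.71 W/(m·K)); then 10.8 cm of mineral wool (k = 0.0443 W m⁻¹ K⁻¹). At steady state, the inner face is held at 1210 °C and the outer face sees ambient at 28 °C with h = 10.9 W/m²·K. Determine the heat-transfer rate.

Treat each layer as a resistance in series:
  R_magnesite brick = L/(kA) = 0.310/(3.71·12.6) = 0.006632 K/W
  R_mineral wool = L/(kA) = 0.108/(0.0443·12.6) = 0.1935 K/W
  R_conv,out = 1/(hA) = 1/(10.9·12.6) = 0.007281 K/W
ΣR = 0.006632 + 0.1935 + 0.007281 = 0.2074 K/W
Q = ΔT/ΣR = (1210 °C − 28 °C)/0.2074 = 5700 W

Q = 5700 W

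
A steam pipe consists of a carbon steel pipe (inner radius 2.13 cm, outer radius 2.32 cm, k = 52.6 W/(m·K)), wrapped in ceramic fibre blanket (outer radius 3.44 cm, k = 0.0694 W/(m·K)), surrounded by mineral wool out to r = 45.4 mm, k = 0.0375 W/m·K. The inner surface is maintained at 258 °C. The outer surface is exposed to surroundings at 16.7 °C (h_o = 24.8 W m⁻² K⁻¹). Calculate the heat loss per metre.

Q' = 109 W/m

Treat each layer as a resistance in series:
  R'_carbon steel = ln(0.0232/0.0213)/(2πk) = 0.08545/(2π·52.6) = 2.585×10^-4 m·K/W
  R'_ceramic fibre blanket = ln(0.0344/0.0232)/(2πk) = 0.3939/(2π·0.0694) = 0.9033 m·K/W
  R'_mineral wool = ln(0.0454/0.0344)/(2πk) = 0.2775/(2π·0.0375) = 1.178 m·K/W
  R'_conv,out = 1/(2πr h) = 1/(2π·0.0454·24.8) = 0.1414 m·K/W
ΣR = 2.585×10^-4 + 0.9033 + 1.178 + 0.1414 = 2.223 m·K/W
Q' = ΔT/ΣR = (258 °C − 16.7 °C)/2.223 = 109 W/m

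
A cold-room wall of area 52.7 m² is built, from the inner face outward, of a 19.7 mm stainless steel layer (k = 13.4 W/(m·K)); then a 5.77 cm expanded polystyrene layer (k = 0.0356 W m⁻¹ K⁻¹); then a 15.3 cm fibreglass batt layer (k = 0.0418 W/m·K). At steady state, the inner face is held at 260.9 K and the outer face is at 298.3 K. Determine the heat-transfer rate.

Series thermal resistances, inner to outer:
  R_stainless steel = L/(kA) = 0.0197/(13.4·52.7) = 2.790×10^-5 K/W
  R_expanded polystyrene = L/(kA) = 0.0577/(0.0356·52.7) = 0.03075 K/W
  R_fibreglass batt = L/(kA) = 0.153/(0.0418·52.7) = 0.06946 K/W
ΣR = 2.790×10^-5 + 0.03075 + 0.06946 = 0.1002 K/W
Q = ΔT/ΣR = (260.9 K − 298.3 K)/0.1002 = -373 W
(Negative Q ⇒ heat flows inward; heat gain = 373 W.)

Q = 373 W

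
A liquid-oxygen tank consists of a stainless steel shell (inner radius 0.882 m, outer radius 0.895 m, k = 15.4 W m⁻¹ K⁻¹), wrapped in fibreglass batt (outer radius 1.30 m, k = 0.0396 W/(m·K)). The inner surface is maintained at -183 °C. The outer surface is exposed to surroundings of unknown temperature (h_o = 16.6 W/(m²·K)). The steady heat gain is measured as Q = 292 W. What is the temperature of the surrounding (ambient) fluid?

T_out = 22.1 °C

Sum the resistances:
  R_stainless steel = (1/0.882 − 1/0.895)/(4πk) = 0.01647/(4π·15.4) = 8.510×10^-5 K/W
  R_fibreglass batt = (1/0.895 − 1/1.30)/(4πk) = 0.3481/(4π·0.0396) = 0.6995 K/W
  R_conv,out = 1/(4πr²h) = 1/(4π·1.30²·16.6) = 0.002837 K/W
ΣR = 0.7024 K/W
ΔT = Q·ΣR = 292 × 0.7024 = 205.1 K
Heat flows inward, so T_out = T_in + ΔT = -183 + 205.1 = 22.1 °C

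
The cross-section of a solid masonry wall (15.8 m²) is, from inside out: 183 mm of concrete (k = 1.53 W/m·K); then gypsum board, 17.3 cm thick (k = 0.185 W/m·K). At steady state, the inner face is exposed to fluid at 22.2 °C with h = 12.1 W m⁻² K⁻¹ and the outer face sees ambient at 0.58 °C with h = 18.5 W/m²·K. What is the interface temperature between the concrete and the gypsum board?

Treat each layer as a resistance in series:
  R_conv,in = 1/(hA) = 1/(12.1·15.8) = 0.005231 K/W
  R_concrete = L/(kA) = 0.183/(1.53·15.8) = 0.007570 K/W
  R_gypsum board = L/(kA) = 0.173/(0.185·15.8) = 0.05919 K/W
  R_conv,out = 1/(hA) = 1/(18.5·15.8) = 0.003421 K/W
ΣR = 0.005231 + 0.007570 + 0.05919 + 0.003421 = 0.07541 K/W
Q = ΔT/ΣR = (22.2 °C − 0.58 °C)/0.07541 = 286.7 W
From the inner boundary to the concrete/gypsum board interface, ΣR_partial = 0.01280 K/W.
T_interface = T_in − Q·ΣR_partial = 22.2 °C − (286.7)(0.01280) = 18.5 °C

T = 18.5 °C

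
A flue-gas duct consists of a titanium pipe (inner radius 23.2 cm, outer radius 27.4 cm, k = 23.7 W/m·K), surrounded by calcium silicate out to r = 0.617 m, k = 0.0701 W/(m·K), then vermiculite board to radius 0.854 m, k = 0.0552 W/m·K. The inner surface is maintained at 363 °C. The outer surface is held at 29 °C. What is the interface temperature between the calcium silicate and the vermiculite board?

T = 142 °C

Treat each layer as a resistance in series:
  R'_titanium = ln(0.274/0.232)/(2πk) = 0.1664/(2π·23.7) = 0.001117 m·K/W
  R'_calcium silicate = ln(0.617/0.274)/(2πk) = 0.8117/(2π·0.0701) = 1.843 m·K/W
  R'_vermiculite board = ln(0.854/0.617)/(2πk) = 0.3251/(2π·0.0552) = 0.9372 m·K/W
ΣR = 0.001117 + 1.843 + 0.9372 = 2.781 m·K/W
Q' = ΔT/ΣR = (363 °C − 29 °C)/2.781 = 120.1 W/m
From the inner boundary to the calcium silicate/vermiculite board interface, ΣR_partial = 1.844 m·K/W.
T_interface = T_in − Q'·ΣR_partial = 363 °C − (120.1)(1.844) = 142 °C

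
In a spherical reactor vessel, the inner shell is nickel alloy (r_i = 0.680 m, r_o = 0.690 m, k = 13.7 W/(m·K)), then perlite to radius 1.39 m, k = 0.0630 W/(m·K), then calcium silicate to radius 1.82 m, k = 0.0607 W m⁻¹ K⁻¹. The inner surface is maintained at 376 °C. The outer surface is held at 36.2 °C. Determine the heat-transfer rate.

Q = 297 W

Resistance network (inner→outer):
  R_nickel alloy = (1/0.680 − 1/0.690)/(4πk) = 0.02131/(4π·13.7) = 1.238×10^-4 K/W
  R_perlite = (1/0.690 − 1/1.39)/(4πk) = 0.7299/(4π·0.0630) = 0.9219 K/W
  R_calcium silicate = (1/1.39 − 1/1.82)/(4πk) = 0.1700/(4π·0.0607) = 0.2228 K/W
ΣR = 1.238×10^-4 + 0.9219 + 0.2228 = 1.145 K/W
Q = ΔT/ΣR = (376 °C − 36.2 °C)/1.145 = 297 W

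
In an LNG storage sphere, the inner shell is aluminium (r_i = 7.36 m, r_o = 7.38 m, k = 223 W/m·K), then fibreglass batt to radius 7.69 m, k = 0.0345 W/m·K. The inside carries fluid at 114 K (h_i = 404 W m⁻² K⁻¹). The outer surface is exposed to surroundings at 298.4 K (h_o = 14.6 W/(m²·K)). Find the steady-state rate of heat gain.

Q = 14500 W

Series thermal resistances, inner to outer:
  R_conv,in = 1/(4πr²h) = 1/(4π·7.36²·404) = 3.636×10^-6 K/W
  R_aluminium = (1/7.36 − 1/7.38)/(4πk) = 3.682×10^-4/(4π·223) = 1.314×10^-7 K/W
  R_fibreglass batt = (1/7.38 − 1/7.69)/(4πk) = 0.005462/(4π·0.0345) = 0.01260 K/W
  R_conv,out = 1/(4πr²h) = 1/(4π·7.69²·14.6) = 9.217×10^-5 K/W
ΣR = 3.636×10^-6 + 1.314×10^-7 + 0.01260 + 9.217×10^-5 = 0.01270 K/W
Q = ΔT/ΣR = (114 K − 298.4 K)/0.01270 = -14500 W
(Negative Q ⇒ heat flows inward; heat gain = 14500 W.)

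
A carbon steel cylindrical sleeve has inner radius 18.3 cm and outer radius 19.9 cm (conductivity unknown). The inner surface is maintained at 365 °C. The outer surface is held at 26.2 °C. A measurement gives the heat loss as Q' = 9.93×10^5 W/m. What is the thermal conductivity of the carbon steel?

k = 39.1 W/m·K

ΣR = ΔT/Q' = |365 − 26.2|/9.93×10^5 = 3.412×10^-4 m·K/W
ln(r₂/r₁)/(2πk) = 3.412×10^-4 ⇒ k = 0.08382/(2π·3.412×10^-4) = 39.1 W/m·K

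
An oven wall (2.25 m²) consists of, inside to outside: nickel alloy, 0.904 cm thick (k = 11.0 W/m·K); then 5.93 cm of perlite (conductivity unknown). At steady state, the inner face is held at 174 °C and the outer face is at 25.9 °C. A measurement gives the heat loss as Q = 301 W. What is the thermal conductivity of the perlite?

ΣR = ΔT/Q = |174 − 25.9|/301 = 0.4920 K/W
Known resistances:
  R_nickel alloy = L/(kA) = 0.00904/(11.0·2.25) = 3.653×10^-4 K/W
R_perlite = ΣR − ΣR_known = 0.4920 − 3.653×10^-4 = 0.4916 K/W
L/(kA) = 0.4916 ⇒ k = 0.0593/(0.4916·2.25) = 0.0536 W/m·K

k = 0.0536 W/m·K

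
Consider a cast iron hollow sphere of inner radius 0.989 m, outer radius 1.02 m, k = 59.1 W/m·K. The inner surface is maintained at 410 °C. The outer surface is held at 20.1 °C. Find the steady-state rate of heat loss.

Q = 9.42×10^6 W

Q = 4πk·ΔT/(1/r₁ − 1/r₂) = 4π × 59.1 × 389.9 / (1/0.989 − 1/1.02) = 9.42×10^6 W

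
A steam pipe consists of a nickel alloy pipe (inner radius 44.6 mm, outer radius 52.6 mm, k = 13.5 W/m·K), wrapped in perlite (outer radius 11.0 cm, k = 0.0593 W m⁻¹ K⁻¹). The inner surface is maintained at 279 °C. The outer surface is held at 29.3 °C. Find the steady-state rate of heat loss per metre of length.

Q' = 126 W/m

Resistance network (inner→outer):
  R'_nickel alloy = ln(0.0526/0.0446)/(2πk) = 0.1650/(2π·13.5) = 0.001945 m·K/W
  R'_perlite = ln(0.110/0.0526)/(2πk) = 0.7378/(2π·0.0593) = 1.980 m·K/W
ΣR = 0.001945 + 1.980 = 1.982 m·K/W
Q' = ΔT/ΣR = (279 °C − 29.3 °C)/1.982 = 126 W/m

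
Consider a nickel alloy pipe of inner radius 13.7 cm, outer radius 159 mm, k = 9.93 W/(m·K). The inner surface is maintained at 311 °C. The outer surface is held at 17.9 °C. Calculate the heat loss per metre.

Q' = 2πk·ΔT/ln(r₂/r₁) = 2π × 9.93 × 293.1 / ln(0.159/0.137) = 1.23×10^5 W/m

Q' = 123 kW/m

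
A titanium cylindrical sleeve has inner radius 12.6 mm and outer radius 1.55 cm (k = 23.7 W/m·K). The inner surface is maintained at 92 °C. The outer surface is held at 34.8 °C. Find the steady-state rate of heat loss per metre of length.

Q' = 41.1 kW/m

Q' = 2πk·ΔT/ln(r₂/r₁) = 2π × 23.7 × 57.2 / ln(0.0155/0.0126) = 41100 W/m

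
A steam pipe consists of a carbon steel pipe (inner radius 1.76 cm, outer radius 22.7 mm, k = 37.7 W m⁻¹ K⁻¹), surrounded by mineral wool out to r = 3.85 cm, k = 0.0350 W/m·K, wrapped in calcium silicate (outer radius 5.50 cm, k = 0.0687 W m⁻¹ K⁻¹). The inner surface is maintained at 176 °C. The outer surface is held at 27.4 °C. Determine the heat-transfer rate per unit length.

Q' = 46.0 W/m

Treat each layer as a resistance in series:
  R'_carbon steel = ln(0.0227/0.0176)/(2πk) = 0.2545/(2π·37.7) = 0.001074 m·K/W
  R'_mineral wool = ln(0.0385/0.0227)/(2πk) = 0.5283/(2π·0.0350) = 2.402 m·K/W
  R'_calcium silicate = ln(0.0550/0.0385)/(2πk) = 0.3567/(2π·0.0687) = 0.8263 m·K/W
ΣR = 0.001074 + 2.402 + 0.8263 = 3.229 m·K/W
Q' = ΔT/ΣR = (176 °C − 27.4 °C)/3.229 = 46.0 W/m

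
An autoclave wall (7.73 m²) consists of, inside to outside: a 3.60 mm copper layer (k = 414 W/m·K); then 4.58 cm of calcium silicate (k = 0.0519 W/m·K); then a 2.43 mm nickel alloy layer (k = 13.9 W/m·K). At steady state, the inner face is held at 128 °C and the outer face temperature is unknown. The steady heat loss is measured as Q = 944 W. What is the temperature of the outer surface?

T_out = 20.2 °C

Series resistances:
  R_copper = L/(kA) = 0.00360/(414·7.73) = 1.125×10^-6 K/W
  R_calcium silicate = L/(kA) = 0.0458/(0.0519·7.73) = 0.1142 K/W
  R_nickel alloy = L/(kA) = 0.00243/(13.9·7.73) = 2.262×10^-5 K/W
ΣR = 0.1142 K/W
ΔT = Q·ΣR = 944 × 0.1142 = 107.8 K
Heat flows outward, so T_out = T_in − ΔT = 128 − 107.8 = 20.2 °C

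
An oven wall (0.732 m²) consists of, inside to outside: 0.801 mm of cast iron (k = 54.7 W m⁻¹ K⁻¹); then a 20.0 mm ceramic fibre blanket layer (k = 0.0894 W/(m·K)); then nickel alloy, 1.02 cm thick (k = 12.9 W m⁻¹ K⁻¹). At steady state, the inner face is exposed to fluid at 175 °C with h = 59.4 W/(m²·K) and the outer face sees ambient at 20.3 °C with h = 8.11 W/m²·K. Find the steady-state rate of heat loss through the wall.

Q = 311 W

Series thermal resistances, inner to outer:
  R_conv,in = 1/(hA) = 1/(59.4·0.732) = 0.02300 K/W
  R_cast iron = L/(kA) = 8.01×10^-4/(54.7·0.732) = 2.000×10^-5 K/W
  R_ceramic fibre blanket = L/(kA) = 0.0200/(0.0894·0.732) = 0.3056 K/W
  R_nickel alloy = L/(kA) = 0.0102/(12.9·0.732) = 0.001080 K/W
  R_conv,out = 1/(hA) = 1/(8.11·0.732) = 0.1684 K/W
ΣR = 0.02300 + 2.000×10^-5 + 0.3056 + 0.001080 + 0.1684 = 0.4981 K/W
Q = ΔT/ΣR = (175 °C − 20.3 °C)/0.4981 = 311 W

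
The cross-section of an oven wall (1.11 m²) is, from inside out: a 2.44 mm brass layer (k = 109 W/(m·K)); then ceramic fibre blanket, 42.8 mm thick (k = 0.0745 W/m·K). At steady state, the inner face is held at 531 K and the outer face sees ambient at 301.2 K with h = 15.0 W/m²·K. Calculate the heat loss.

Q = 398 W

Treat each layer as a resistance in series:
  R_brass = L/(kA) = 0.00244/(109·1.11) = 2.017×10^-5 K/W
  R_ceramic fibre blanket = L/(kA) = 0.0428/(0.0745·1.11) = 0.5176 K/W
  R_conv,out = 1/(hA) = 1/(15.0·1.11) = 0.06006 K/W
ΣR = 2.017×10^-5 + 0.5176 + 0.06006 = 0.5777 K/W
Q = ΔT/ΣR = (531 K − 301.2 K)/0.5777 = 398 W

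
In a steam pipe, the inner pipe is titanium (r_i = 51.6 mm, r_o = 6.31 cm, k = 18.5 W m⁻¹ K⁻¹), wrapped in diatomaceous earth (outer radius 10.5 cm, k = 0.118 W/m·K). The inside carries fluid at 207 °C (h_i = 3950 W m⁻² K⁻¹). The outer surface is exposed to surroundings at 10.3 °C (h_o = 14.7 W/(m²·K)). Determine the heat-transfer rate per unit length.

Resistance network (inner→outer):
  R'_conv,in = 1/(2πr h) = 1/(2π·0.0516·3950) = 7.809×10^-4 m·K/W
  R'_titanium = ln(0.0631/0.0516)/(2πk) = 0.2012/(2π·18.5) = 0.001731 m·K/W
  R'_diatomaceous earth = ln(0.105/0.0631)/(2πk) = 0.5092/(2π·0.118) = 0.6868 m·K/W
  R'_conv,out = 1/(2πr h) = 1/(2π·0.105·14.7) = 0.1031 m·K/W
ΣR = 7.809×10^-4 + 0.001731 + 0.6868 + 0.1031 = 0.7924 m·K/W
Q' = ΔT/ΣR = (207 °C − 10.3 °C)/0.7924 = 248 W/m

Q' = 248 W/m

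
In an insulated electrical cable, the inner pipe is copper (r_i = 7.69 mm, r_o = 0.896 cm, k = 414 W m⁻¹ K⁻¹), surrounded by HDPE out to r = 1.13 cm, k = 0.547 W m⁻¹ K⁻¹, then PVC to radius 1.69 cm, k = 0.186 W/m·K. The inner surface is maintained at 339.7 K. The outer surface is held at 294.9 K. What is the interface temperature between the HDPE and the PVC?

T = 332.4 K

Resistance network (inner→outer):
  R'_copper = ln(0.00896/0.00769)/(2πk) = 0.1528/(2π·414) = 5.876×10^-5 m·K/W
  R'_HDPE = ln(0.0113/0.00896)/(2πk) = 0.2320/(2π·0.547) = 0.06751 m·K/W
  R'_PVC = ln(0.0169/0.0113)/(2πk) = 0.4025/(2π·0.186) = 0.3444 m·K/W
ΣR = 5.876×10^-5 + 0.06751 + 0.3444 = 0.4120 m·K/W
Q' = ΔT/ΣR = (339.7 K − 294.9 K)/0.4120 = 108.7 W/m
From the inner boundary to the HDPE/PVC interface, ΣR_partial = 0.06757 m·K/W.
T_interface = T_in − Q'·ΣR_partial = 339.7 K − (108.7)(0.06757) = 332.4 K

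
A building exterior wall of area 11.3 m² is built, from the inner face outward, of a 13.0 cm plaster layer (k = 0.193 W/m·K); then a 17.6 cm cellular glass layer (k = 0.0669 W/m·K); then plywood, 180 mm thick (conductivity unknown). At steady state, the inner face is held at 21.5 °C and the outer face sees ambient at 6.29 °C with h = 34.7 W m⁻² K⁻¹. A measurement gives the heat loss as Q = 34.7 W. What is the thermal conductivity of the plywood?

k = 0.111 W/m·K

ΣR = ΔT/Q = |21.5 − 6.29|/34.7 = 0.4383 K/W
Known resistances:
  R_plaster = L/(kA) = 0.130/(0.193·11.3) = 0.05961 K/W
  R_cellular glass = L/(kA) = 0.176/(0.0669·11.3) = 0.2328 K/W
  R_conv,out = 1/(hA) = 1/(34.7·11.3) = 0.002550 K/W
R_plywood = ΣR − ΣR_known = 0.4383 − 0.2950 = 0.1433 K/W
L/(kA) = 0.1433 ⇒ k = 0.180/(0.1433·11.3) = 0.111 W/m·K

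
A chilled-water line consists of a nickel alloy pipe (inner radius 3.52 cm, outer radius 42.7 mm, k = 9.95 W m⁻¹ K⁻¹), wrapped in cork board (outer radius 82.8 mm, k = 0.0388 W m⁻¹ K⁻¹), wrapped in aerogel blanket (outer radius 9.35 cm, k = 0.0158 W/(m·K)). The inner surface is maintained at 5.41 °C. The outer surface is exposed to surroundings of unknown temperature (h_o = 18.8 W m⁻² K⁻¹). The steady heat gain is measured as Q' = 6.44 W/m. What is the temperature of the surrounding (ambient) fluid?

T_out = 31.4 °C

Sum the resistances:
  R'_nickel alloy = ln(0.0427/0.0352)/(2πk) = 0.1932/(2π·9.95) = 0.003090 m·K/W
  R'_cork board = ln(0.0828/0.0427)/(2πk) = 0.6622/(2π·0.0388) = 2.716 m·K/W
  R'_aerogel blanket = ln(0.0935/0.0828)/(2πk) = 0.1215/(2π·0.0158) = 1.224 m·K/W
  R'_conv,out = 1/(2πr h) = 1/(2π·0.0935·18.8) = 0.09054 m·K/W
ΣR = 4.034 m·K/W
ΔT = Q'·ΣR = 6.44 × 4.034 = 25.98 K
Heat flows inward, so T_out = T_in + ΔT = 5.41 + 25.98 = 31.4 °C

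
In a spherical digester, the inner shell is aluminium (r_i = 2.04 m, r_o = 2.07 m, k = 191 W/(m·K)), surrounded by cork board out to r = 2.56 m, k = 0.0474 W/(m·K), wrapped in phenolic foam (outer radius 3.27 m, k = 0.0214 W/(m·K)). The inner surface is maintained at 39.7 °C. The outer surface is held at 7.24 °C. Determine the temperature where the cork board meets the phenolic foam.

Treat each layer as a resistance in series:
  R_aluminium = (1/2.04 − 1/2.07)/(4πk) = 0.007104/(4π·191) = 2.960×10^-6 K/W
  R_cork board = (1/2.07 − 1/2.56)/(4πk) = 0.09247/(4π·0.0474) = 0.1552 K/W
  R_phenolic foam = (1/2.56 − 1/3.27)/(4πk) = 0.08481/(4π·0.0214) = 0.3154 K/W
ΣR = 2.960×10^-6 + 0.1552 + 0.3154 = 0.4706 K/W
Q = ΔT/ΣR = (39.7 °C − 7.24 °C)/0.4706 = 68.98 W
From the inner boundary to the cork board/phenolic foam interface, ΣR_partial = 0.1552 K/W.
T_interface = T_in − Q·ΣR_partial = 39.7 °C − (68.98)(0.1552) = 29.0 °C

T = 29.0 °C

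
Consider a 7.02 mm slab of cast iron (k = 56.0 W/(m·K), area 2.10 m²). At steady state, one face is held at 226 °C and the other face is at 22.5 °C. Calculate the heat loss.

Q = 3.41×10^6 W

Q = kA·ΔT/L = 56.0 × 2.10 × |226 °C − 22.5 °C| / 0.00702 = 3.41×10^6 W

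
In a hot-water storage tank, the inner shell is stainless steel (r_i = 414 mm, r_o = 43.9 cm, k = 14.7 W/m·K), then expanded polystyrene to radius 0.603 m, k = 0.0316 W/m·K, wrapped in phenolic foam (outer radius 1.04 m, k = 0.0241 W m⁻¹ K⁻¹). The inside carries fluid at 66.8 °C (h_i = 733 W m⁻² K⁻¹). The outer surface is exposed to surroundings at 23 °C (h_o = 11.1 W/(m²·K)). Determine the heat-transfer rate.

Q = 11.3 W

Series thermal resistances, inner to outer:
  R_conv,in = 1/(4πr²h) = 1/(4π·0.414²·733) = 6.334×10^-4 K/W
  R_stainless steel = (1/0.414 − 1/0.439)/(4πk) = 0.1376/(4π·14.7) = 7.446×10^-4 K/W
  R_expanded polystyrene = (1/0.439 − 1/0.603)/(4πk) = 0.6195/(4π·0.0316) = 1.560 K/W
  R_phenolic foam = (1/0.603 − 1/1.04)/(4πk) = 0.6968/(4π·0.0241) = 2.301 K/W
  R_conv,out = 1/(4πr²h) = 1/(4π·1.04²·11.1) = 0.006628 K/W
ΣR = 6.334×10^-4 + 7.446×10^-4 + 1.560 + 2.301 + 0.006628 = 3.869 K/W
Q = ΔT/ΣR = (66.8 °C − 23 °C)/3.869 = 11.3 W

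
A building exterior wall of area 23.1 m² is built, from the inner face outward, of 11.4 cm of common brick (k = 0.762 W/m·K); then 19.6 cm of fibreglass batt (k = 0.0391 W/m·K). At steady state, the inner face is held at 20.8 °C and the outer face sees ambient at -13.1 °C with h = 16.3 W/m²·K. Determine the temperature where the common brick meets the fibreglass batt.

Treat each layer as a resistance in series:
  R_common brick = L/(kA) = 0.114/(0.762·23.1) = 0.006476 K/W
  R_fibreglass batt = L/(kA) = 0.196/(0.0391·23.1) = 0.2170 K/W
  R_conv,out = 1/(hA) = 1/(16.3·23.1) = 0.002656 K/W
ΣR = 0.006476 + 0.2170 + 0.002656 = 0.2261 K/W
Q = ΔT/ΣR = (20.8 °C − -13.1 °C)/0.2261 = 149.9 W
From the inner boundary to the common brick/fibreglass batt interface, ΣR_partial = 0.006476 K/W.
T_interface = T_in − Q·ΣR_partial = 20.8 °C − (149.9)(0.006476) = 19.8 °C

T = 19.8 °C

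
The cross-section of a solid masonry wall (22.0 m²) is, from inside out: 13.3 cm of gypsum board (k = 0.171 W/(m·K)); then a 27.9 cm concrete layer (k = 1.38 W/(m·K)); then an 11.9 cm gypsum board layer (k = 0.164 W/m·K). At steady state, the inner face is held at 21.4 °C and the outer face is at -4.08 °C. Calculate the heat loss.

Q = 329 W

Resistance network (inner→outer):
  R_gypsum board = L/(kA) = 0.133/(0.171·22.0) = 0.03535 K/W
  R_concrete = L/(kA) = 0.279/(1.38·22.0) = 0.009190 K/W
  R_gypsum board = L/(kA) = 0.119/(0.164·22.0) = 0.03298 K/W
ΣR = 0.03535 + 0.009190 + 0.03298 = 0.07752 K/W
Q = ΔT/ΣR = (21.4 °C − -4.08 °C)/0.07752 = 329 W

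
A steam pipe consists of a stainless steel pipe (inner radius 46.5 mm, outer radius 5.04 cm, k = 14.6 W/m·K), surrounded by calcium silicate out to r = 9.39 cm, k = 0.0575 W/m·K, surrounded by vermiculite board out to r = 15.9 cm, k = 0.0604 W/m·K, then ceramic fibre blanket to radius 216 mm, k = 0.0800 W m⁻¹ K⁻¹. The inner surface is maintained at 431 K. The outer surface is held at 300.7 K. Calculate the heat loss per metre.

Q' = 35.0 W/m

Treat each layer as a resistance in series:
  R'_stainless steel = ln(0.0504/0.0465)/(2πk) = 0.08054/(2π·14.6) = 8.780×10^-4 m·K/W
  R'_calcium silicate = ln(0.0939/0.0504)/(2πk) = 0.6222/(2π·0.0575) = 1.722 m·K/W
  R'_vermiculite board = ln(0.159/0.0939)/(2πk) = 0.5267/(2π·0.0604) = 1.388 m·K/W
  R'_ceramic fibre blanket = ln(0.216/0.159)/(2πk) = 0.3064/(2π·0.0800) = 0.6095 m·K/W
ΣR = 8.780×10^-4 + 1.722 + 1.388 + 0.6095 = 3.720 m·K/W
Q' = ΔT/ΣR = (431 K − 300.7 K)/3.720 = 35.0 W/m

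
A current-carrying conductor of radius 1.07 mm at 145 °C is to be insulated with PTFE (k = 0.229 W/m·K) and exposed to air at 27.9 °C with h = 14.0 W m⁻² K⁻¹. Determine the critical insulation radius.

r_cr = 1.64 cm

For a cylinder, r_cr = k_ins/h = 0.229/14.0 = 0.0164 m = 1.64 cm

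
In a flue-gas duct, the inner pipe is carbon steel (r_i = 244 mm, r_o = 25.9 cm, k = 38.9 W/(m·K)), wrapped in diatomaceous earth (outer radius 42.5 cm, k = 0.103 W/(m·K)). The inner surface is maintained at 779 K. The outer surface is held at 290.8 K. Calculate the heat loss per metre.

Treat each layer as a resistance in series:
  R'_carbon steel = ln(0.259/0.244)/(2πk) = 0.05966/(2π·38.9) = 2.441×10^-4 m·K/W
  R'_diatomaceous earth = ln(0.425/0.259)/(2πk) = 0.4953/(2π·0.103) = 0.7653 m·K/W
ΣR = 2.441×10^-4 + 0.7653 = 0.7655 m·K/W
Q' = ΔT/ΣR = (779 K − 290.8 K)/0.7655 = 638 W/m

Q' = 638 W/m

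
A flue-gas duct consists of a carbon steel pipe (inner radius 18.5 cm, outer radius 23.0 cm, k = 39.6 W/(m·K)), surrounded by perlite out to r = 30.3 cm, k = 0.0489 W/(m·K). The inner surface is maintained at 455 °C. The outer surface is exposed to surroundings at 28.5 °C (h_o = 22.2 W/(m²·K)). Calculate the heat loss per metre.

Q' = 463 W/m

Treat each layer as a resistance in series:
  R'_carbon steel = ln(0.230/0.185)/(2πk) = 0.2177/(2π·39.6) = 8.750×10^-4 m·K/W
  R'_perlite = ln(0.303/0.230)/(2πk) = 0.2757/(2π·0.0489) = 0.8972 m·K/W
  R'_conv,out = 1/(2πr h) = 1/(2π·0.303·22.2) = 0.02366 m·K/W
ΣR = 8.750×10^-4 + 0.8972 + 0.02366 = 0.9217 m·K/W
Q' = ΔT/ΣR = (455 °C − 28.5 °C)/0.9217 = 463 W/m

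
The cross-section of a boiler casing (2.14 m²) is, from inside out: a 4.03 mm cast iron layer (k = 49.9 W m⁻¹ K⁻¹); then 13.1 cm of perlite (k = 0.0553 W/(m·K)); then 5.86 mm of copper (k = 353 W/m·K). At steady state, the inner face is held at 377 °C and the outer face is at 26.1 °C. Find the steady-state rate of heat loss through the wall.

Treat each layer as a resistance in series:
  R_cast iron = L/(kA) = 0.00403/(49.9·2.14) = 3.774×10^-5 K/W
  R_perlite = L/(kA) = 0.131/(0.0553·2.14) = 1.107 K/W
  R_copper = L/(kA) = 0.00586/(353·2.14) = 7.757×10^-6 K/W
ΣR = 3.774×10^-5 + 1.107 + 7.757×10^-6 = 1.107 K/W
Q = ΔT/ΣR = (377 °C − 26.1 °C)/1.107 = 317 W

Q = 317 W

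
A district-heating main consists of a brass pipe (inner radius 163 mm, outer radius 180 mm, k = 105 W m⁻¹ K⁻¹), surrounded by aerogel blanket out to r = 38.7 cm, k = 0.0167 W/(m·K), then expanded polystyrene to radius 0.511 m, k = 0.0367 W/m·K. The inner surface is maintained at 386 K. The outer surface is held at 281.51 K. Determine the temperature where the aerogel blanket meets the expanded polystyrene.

Resistance network (inner→outer):
  R'_brass = ln(0.180/0.163)/(2πk) = 0.09921/(2π·105) = 1.504×10^-4 m·K/W
  R'_aerogel blanket = ln(0.387/0.180)/(2πk) = 0.7655/(2π·0.0167) = 7.295 m·K/W
  R'_expanded polystyrene = ln(0.511/0.387)/(2πk) = 0.2779/(2π·0.0367) = 1.205 m·K/W
ΣR = 1.504×10^-4 + 7.295 + 1.205 = 8.500 m·K/W
Q' = ΔT/ΣR = (386 K − 281.51 K)/8.500 = 12.29 W/m
From the inner boundary to the aerogel blanket/expanded polystyrene interface, ΣR_partial = 7.295 m·K/W.
T_interface = T_in − Q'·ΣR_partial = 386 K − (12.29)(7.295) = 296.3 K

T = 296.3 K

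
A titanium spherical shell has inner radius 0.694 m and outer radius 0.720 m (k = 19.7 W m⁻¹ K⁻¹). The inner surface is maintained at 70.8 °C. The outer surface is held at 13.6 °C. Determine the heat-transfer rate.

Q = 4πk·ΔT/(1/r₁ − 1/r₂) = 4π × 19.7 × 57.2 / (1/0.694 − 1/0.720) = 2.72×10^5 W

Q = 2.72×10^5 W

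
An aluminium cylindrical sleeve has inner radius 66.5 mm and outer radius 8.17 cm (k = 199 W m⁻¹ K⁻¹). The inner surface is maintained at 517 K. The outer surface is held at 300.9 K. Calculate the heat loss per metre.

Q' = 1310 kW/m

Q' = 2πk·ΔT/ln(r₂/r₁) = 2π × 199 × 216.1 / ln(0.0817/0.0665) = 1.31×10^6 W/m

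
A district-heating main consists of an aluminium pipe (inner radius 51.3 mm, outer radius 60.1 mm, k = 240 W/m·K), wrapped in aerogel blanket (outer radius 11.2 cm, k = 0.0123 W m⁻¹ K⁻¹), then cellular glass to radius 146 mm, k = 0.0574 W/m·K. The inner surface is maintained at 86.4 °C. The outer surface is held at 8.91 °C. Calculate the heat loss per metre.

Q' = 8.82 W/m

Resistance network (inner→outer):
  R'_aluminium = ln(0.0601/0.0513)/(2πk) = 0.1583/(2π·240) = 1.050×10^-4 m·K/W
  R'_aerogel blanket = ln(0.112/0.0601)/(2πk) = 0.6225/(2π·0.0123) = 8.055 m·K/W
  R'_cellular glass = ln(0.146/0.112)/(2πk) = 0.2651/(2π·0.0574) = 0.7351 m·K/W
ΣR = 1.050×10^-4 + 8.055 + 0.7351 = 8.790 m·K/W
Q' = ΔT/ΣR = (86.4 °C − 8.91 °C)/8.790 = 8.82 W/m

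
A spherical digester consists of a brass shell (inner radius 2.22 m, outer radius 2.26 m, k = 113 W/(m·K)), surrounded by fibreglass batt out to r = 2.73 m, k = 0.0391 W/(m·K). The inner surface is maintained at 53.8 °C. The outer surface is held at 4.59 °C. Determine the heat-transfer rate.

Series thermal resistances, inner to outer:
  R_brass = (1/2.22 − 1/2.26)/(4πk) = 0.007973/(4π·113) = 5.614×10^-6 K/W
  R_fibreglass batt = (1/2.26 − 1/2.73)/(4πk) = 0.07618/(4π·0.0391) = 0.1550 K/W
ΣR = 5.614×10^-6 + 0.1550 = 0.1550 K/W
Q = ΔT/ΣR = (53.8 °C − 4.59 °C)/0.1550 = 317 W

Q = 317 W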